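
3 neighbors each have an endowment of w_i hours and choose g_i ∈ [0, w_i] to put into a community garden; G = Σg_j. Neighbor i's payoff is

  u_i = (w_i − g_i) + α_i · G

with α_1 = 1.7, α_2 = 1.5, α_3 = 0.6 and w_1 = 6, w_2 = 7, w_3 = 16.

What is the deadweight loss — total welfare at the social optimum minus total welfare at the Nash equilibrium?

∂u_i/∂g_i = α_i − 1, so neighbor i contributes w_i if α_i > 1, else 0.
α_i > 1 for i ∈ {1, 2}; NE contributions (6, 7, 0), G = 13.
W^NE = Σw_i − G^NE + (Σα_i)·G^NE = 29 + 2.8·13 = 65.4.
Planner: ∂(Σu_j)/∂g_i = Σα_j − 1 = 2.8 > 0, so everyone contributes w_i; G^SO = 29, W^SO = 29 + 2.8·29 = 110.2.
Deadweight loss = 44.8.

44.8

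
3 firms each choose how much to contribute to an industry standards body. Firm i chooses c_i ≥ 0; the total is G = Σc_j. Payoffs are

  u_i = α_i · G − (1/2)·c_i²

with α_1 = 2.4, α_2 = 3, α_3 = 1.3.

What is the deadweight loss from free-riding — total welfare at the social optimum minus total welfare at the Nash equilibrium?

30.67

Firm i's FOC: ∂u_i/∂c_i = α_i − c_i = 0, so c_i* = α_i.
NE contributions = (2.4, 3, 1.3); G = 6.7.
W^NE = (Σα)·G − ½Σα_i² = 6.7² − ½·16.45 = 36.665.
Planner sets c_i = Σα_j = 6.7 for every i, so G^SO = 3·6.7 = 20.1.
W^SO = (Σα)·G^SO − ½·3·(Σα)² = (3/2)·6.7² = 67.335.
Deadweight loss = W^SO − W^NE = 30.67.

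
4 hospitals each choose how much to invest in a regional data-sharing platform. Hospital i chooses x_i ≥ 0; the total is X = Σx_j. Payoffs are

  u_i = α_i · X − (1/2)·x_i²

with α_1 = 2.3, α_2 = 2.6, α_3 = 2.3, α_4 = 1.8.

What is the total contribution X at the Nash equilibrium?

9

Hospital i's FOC: ∂u_i/∂x_i = α_i − x_i = 0, so x_i* = α_i.
NE contributions = (2.3, 2.6, 2.3, 1.8); X = 9.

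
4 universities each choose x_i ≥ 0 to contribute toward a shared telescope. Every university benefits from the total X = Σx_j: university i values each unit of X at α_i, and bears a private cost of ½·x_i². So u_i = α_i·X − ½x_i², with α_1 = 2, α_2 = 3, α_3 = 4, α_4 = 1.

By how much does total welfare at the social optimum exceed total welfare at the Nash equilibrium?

University i's FOC: ∂u_i/∂x_i = α_i − x_i = 0, so x_i* = α_i.
NE contributions = (2, 3, 4, 1); X = 10.
W^NE = (Σα)·X − ½Σα_i² = 10² − ½·30 = 85.
Planner sets x_i = Σα_j = 10 for every i, so X^SO = 4·10 = 40.
W^SO = (Σα)·X^SO − ½·4·(Σα)² = (4/2)·10² = 200.
Deadweight loss = W^SO − W^NE = 115.

115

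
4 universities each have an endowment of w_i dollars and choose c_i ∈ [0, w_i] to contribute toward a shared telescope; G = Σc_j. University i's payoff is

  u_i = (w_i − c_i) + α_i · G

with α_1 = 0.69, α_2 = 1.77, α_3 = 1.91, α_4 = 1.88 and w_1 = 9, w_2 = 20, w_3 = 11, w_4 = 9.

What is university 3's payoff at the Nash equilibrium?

76.4

∂u_i/∂c_i = α_i − 1, so university i contributes w_i if α_i > 1, else 0.
α_i > 1 for i ∈ {2, 3, 4}; NE contributions (0, 20, 11, 9), G = 40.
u_3 = (11 − 11) + 1.91·40 = 76.4.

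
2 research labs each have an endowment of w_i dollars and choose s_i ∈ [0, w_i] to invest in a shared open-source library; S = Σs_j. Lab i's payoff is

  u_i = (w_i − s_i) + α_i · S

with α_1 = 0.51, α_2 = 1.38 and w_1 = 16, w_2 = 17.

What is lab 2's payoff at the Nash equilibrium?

∂u_i/∂s_i = α_i − 1, so lab i contributes w_i if α_i > 1, else 0.
α_i > 1 for i ∈ {2}; NE contributions (0, 17), S = 17.
u_2 = (17 − 17) + 1.38·17 = 23.46.

23.46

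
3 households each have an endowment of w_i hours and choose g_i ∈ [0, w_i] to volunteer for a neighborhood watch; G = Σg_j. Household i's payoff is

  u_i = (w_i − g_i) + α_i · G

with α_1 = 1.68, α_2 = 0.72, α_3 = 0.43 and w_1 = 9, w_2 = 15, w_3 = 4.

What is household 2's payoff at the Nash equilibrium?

∂u_i/∂g_i = α_i − 1, so household i contributes w_i if α_i > 1, else 0.
α_i > 1 for i ∈ {1}; NE contributions (9, 0, 0), G = 9.
u_2 = (15 − 0) + 0.72·9 = 21.48.

21.48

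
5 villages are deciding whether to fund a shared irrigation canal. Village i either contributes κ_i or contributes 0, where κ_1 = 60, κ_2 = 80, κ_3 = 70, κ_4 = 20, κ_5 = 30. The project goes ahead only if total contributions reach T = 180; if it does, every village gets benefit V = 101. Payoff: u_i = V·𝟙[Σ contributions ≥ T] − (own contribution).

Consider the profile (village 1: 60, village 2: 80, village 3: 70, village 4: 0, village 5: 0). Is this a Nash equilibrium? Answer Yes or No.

Total = 210 ≥ 180: provided.
Village 1 (pledges 60, payoff 41): dropping to 0 → total 150, payoff 0. No gain.
Village 2 (pledges 80, payoff 21): dropping to 0 → total 130, payoff 0. No gain.
Village 3 (pledges 70, payoff 31): dropping to 0 → total 140, payoff 0. No gain.
Village 4 (pledges 0, payoff 101): pledging 20 → total 230, payoff 81. No gain.
Village 5 (pledges 0, payoff 101): pledging 30 → total 240, payoff 71. No gain.

Yes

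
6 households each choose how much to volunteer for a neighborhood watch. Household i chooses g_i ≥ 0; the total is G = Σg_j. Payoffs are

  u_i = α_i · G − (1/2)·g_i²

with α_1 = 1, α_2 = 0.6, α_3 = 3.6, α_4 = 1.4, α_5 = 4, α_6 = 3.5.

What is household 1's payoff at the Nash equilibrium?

Household i's FOC: ∂u_i/∂g_i = α_i − g_i = 0, so g_i* = α_i.
NE contributions = (1, 0.6, 3.6, 1.4, 4, 3.5); G = 14.1.
u_1 = α_1·G − ½·(g_1)² = 1·14.1 − ½·1² = 13.6.

13.6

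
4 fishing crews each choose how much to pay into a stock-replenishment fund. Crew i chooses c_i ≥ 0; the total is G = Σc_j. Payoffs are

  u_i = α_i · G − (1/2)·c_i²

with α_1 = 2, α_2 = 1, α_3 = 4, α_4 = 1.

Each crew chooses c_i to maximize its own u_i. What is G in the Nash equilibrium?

Crew i's FOC: ∂u_i/∂c_i = α_i − c_i = 0, so c_i* = α_i.
NE contributions = (2, 1, 4, 1); G = 8.

8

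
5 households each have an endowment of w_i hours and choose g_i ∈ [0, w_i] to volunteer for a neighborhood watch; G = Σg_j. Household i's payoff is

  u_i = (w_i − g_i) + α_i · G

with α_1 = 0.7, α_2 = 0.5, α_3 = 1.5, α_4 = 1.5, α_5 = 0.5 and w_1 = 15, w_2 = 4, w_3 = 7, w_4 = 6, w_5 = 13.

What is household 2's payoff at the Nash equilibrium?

∂u_i/∂g_i = α_i − 1, so household i contributes w_i if α_i > 1, else 0.
α_i > 1 for i ∈ {3, 4}; NE contributions (0, 0, 7, 6, 0), G = 13.
u_2 = (4 − 0) + 0.5·13 = 10.5.

10.5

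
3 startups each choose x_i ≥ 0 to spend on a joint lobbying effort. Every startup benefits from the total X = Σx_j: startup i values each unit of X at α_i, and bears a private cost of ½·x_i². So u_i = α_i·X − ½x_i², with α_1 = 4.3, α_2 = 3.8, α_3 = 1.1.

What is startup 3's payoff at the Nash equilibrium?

Startup i's FOC: ∂u_i/∂x_i = α_i − x_i = 0, so x_i* = α_i.
NE contributions = (4.3, 3.8, 1.1); X = 9.2.
u_3 = α_3·X − ½·(x_3)² = 1.1·9.2 − ½·1.1² = 9.515.

9.515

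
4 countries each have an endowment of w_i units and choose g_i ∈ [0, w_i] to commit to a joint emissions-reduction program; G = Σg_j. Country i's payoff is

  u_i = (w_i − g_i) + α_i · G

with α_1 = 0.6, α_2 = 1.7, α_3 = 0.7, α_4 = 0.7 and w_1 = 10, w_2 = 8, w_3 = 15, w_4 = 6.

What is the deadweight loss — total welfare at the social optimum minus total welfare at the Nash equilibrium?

∂u_i/∂g_i = α_i − 1, so country i contributes w_i if α_i > 1, else 0.
α_i > 1 for i ∈ {2}; NE contributions (0, 8, 0, 0), G = 8.
W^NE = Σw_i − G^NE + (Σα_i)·G^NE = 39 + 2.7·8 = 60.6.
Planner: ∂(Σu_j)/∂g_i = Σα_j − 1 = 2.7 > 0, so everyone contributes w_i; G^SO = 39, W^SO = 39 + 2.7·39 = 144.3.
Deadweight loss = 83.7.

83.7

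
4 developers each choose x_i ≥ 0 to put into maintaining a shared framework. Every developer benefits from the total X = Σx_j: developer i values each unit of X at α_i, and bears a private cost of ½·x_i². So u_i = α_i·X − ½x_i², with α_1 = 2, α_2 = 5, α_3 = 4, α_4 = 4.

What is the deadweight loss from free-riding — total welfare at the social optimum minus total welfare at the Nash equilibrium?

255.5

Developer i's FOC: ∂u_i/∂x_i = α_i − x_i = 0, so x_i* = α_i.
NE contributions = (2, 5, 4, 4); X = 15.
W^NE = (Σα)·X − ½Σα_i² = 15² − ½·61 = 194.5.
Planner sets x_i = Σα_j = 15 for every i, so X^SO = 4·15 = 60.
W^SO = (Σα)·X^SO − ½·4·(Σα)² = (4/2)·15² = 450.
Deadweight loss = W^SO − W^NE = 255.5.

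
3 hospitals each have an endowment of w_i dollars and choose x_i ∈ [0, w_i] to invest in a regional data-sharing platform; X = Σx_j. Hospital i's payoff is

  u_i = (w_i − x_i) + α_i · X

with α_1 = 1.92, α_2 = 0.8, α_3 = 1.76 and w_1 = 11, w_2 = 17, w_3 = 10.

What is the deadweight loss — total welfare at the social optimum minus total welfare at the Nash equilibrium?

59.16

∂u_i/∂x_i = α_i − 1, so hospital i contributes w_i if α_i > 1, else 0.
α_i > 1 for i ∈ {1, 3}; NE contributions (11, 0, 10), X = 21.
W^NE = Σw_i − X^NE + (Σα_i)·X^NE = 38 + 3.48·21 = 111.08.
Planner: ∂(Σu_j)/∂x_i = Σα_j − 1 = 3.48 > 0, so everyone contributes w_i; X^SO = 38, W^SO = 38 + 3.48·38 = 170.24.
Deadweight loss = 59.16.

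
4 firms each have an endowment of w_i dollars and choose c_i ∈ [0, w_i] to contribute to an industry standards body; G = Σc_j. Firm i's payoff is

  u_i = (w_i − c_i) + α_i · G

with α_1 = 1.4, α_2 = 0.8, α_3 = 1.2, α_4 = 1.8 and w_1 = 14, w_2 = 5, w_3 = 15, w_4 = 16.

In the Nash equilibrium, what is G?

45

∂u_i/∂c_i = α_i − 1, so firm i contributes w_i if α_i > 1, else 0.
α_i > 1 for i ∈ {1, 3, 4}; NE contributions (14, 0, 15, 16), G = 45.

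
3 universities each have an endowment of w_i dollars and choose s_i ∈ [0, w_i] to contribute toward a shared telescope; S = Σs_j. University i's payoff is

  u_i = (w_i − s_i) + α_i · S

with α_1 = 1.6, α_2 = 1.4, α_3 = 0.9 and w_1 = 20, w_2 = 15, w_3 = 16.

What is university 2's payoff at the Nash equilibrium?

49

∂u_i/∂s_i = α_i − 1, so university i contributes w_i if α_i > 1, else 0.
α_i > 1 for i ∈ {1, 2}; NE contributions (20, 15, 0), S = 35.
u_2 = (15 − 15) + 1.4·35 = 49.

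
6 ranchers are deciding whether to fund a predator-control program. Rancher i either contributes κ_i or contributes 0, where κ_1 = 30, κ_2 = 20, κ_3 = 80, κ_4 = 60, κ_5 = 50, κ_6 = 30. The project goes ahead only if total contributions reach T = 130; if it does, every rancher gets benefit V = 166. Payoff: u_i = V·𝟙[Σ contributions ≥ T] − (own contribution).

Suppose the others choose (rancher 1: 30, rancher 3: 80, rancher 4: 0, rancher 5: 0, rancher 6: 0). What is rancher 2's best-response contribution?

Others' total = 110. Contributing 20 brings total to 130 ≥ 130: gain V − κ_2 = 146.
Best response: 20.

20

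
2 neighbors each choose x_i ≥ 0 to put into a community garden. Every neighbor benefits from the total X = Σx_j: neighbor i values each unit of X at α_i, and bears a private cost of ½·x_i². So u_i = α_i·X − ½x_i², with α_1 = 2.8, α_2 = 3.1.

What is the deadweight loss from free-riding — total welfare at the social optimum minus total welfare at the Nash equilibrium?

8.725

Neighbor i's FOC: ∂u_i/∂x_i = α_i − x_i = 0, so x_i* = α_i.
NE contributions = (2.8, 3.1); X = 5.9.
W^NE = (Σα)·X − ½Σα_i² = 5.9² − ½·17.45 = 26.085.
Planner sets x_i = Σα_j = 5.9 for every i, so X^SO = 2·5.9 = 11.8.
W^SO = (Σα)·X^SO − ½·2·(Σα)² = (2/2)·5.9² = 34.81.
Deadweight loss = W^SO − W^NE = 8.725.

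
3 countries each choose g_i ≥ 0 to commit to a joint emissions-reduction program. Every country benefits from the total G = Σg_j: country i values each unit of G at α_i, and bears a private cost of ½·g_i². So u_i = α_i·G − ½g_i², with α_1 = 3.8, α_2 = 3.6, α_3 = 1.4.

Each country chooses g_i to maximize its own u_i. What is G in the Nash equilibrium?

8.8

Country i's FOC: ∂u_i/∂g_i = α_i − g_i = 0, so g_i* = α_i.
NE contributions = (3.8, 3.6, 1.4); G = 8.8.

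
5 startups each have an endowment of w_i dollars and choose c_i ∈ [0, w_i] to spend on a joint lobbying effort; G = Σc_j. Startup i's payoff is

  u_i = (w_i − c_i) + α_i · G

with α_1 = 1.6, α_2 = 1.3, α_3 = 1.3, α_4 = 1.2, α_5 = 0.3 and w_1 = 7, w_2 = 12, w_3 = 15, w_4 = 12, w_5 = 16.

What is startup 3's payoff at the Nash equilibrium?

∂u_i/∂c_i = α_i − 1, so startup i contributes w_i if α_i > 1, else 0.
α_i > 1 for i ∈ {1, 2, 3, 4}; NE contributions (7, 12, 15, 12, 0), G = 46.
u_3 = (15 − 15) + 1.3·46 = 59.8.

59.8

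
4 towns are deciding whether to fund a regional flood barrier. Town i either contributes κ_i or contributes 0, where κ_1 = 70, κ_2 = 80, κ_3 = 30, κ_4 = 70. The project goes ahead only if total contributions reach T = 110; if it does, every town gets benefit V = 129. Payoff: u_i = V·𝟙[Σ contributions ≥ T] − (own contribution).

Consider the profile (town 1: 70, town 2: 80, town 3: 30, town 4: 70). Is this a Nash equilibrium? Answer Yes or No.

Total = 250 ≥ 110: provided.
Town 1 (pledges 70, payoff 59): dropping to 0 → total 180, payoff 129. Profitable deviation.

No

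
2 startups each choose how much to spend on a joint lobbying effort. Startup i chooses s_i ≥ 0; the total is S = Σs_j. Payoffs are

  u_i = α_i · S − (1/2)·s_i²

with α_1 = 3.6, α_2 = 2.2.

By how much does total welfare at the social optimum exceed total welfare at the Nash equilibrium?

8.9

Startup i's FOC: ∂u_i/∂s_i = α_i − s_i = 0, so s_i* = α_i.
NE contributions = (3.6, 2.2); S = 5.8.
W^NE = (Σα)·S − ½Σα_i² = 5.8² − ½·17.8 = 24.74.
Planner sets s_i = Σα_j = 5.8 for every i, so S^SO = 2·5.8 = 11.6.
W^SO = (Σα)·S^SO − ½·2·(Σα)² = (2/2)·5.8² = 33.64.
Deadweight loss = W^SO − W^NE = 8.9.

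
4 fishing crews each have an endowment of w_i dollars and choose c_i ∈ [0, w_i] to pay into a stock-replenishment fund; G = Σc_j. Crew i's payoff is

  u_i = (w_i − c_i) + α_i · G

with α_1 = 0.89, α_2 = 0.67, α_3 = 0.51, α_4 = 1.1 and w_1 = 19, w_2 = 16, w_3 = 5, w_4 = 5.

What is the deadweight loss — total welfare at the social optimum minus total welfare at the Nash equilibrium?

86.8

∂u_i/∂c_i = α_i − 1, so crew i contributes w_i if α_i > 1, else 0.
α_i > 1 for i ∈ {4}; NE contributions (0, 0, 0, 5), G = 5.
W^NE = Σw_i − G^NE + (Σα_i)·G^NE = 45 + 2.17·5 = 55.85.
Planner: ∂(Σu_j)/∂c_i = Σα_j − 1 = 2.17 > 0, so everyone contributes w_i; G^SO = 45, W^SO = 45 + 2.17·45 = 142.65.
Deadweight loss = 86.8.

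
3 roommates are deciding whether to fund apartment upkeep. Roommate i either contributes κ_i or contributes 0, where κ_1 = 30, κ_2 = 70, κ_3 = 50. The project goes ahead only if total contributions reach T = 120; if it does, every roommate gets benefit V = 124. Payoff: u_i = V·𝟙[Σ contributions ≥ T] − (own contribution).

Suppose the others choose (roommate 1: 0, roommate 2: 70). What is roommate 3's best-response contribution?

50

Others' total = 70. Contributing 50 brings total to 120 ≥ 120: gain V − κ_3 = 74.
Best response: 50.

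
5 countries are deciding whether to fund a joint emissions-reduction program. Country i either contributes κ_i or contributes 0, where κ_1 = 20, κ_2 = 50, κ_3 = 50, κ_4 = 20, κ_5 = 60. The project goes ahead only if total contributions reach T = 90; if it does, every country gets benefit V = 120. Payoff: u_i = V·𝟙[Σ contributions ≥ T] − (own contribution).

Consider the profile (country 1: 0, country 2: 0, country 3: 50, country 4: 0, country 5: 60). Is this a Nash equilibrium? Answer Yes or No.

Total = 110 ≥ 90: provided.
Country 1 (pledges 0, payoff 120): pledging 20 → total 130, payoff 100. No gain.
Country 2 (pledges 0, payoff 120): pledging 50 → total 160, payoff 70. No gain.
Country 3 (pledges 50, payoff 70): dropping to 0 → total 60, payoff 0. No gain.
Country 4 (pledges 0, payoff 120): pledging 20 → total 130, payoff 100. No gain.
Country 5 (pledges 60, payoff 60): dropping to 0 → total 50, payoff 0. No gain.

Yes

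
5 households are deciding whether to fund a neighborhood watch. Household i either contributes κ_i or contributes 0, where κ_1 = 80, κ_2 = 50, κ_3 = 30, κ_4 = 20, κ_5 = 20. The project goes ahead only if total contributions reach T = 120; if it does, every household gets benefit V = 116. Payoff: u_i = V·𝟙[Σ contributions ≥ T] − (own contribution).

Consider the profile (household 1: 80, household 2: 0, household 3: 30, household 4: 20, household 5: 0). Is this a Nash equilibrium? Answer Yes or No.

Total = 130 ≥ 120: provided.
Household 1 (pledges 80, payoff 36): dropping to 0 → total 50, payoff 0. No gain.
Household 2 (pledges 0, payoff 116): pledging 50 → total 180, payoff 66. No gain.
Household 3 (pledges 30, payoff 86): dropping to 0 → total 100, payoff 0. No gain.
Household 4 (pledges 20, payoff 96): dropping to 0 → total 110, payoff 0. No gain.
Household 5 (pledges 0, payoff 116): pledging 20 → total 150, payoff 96. No gain.

Yes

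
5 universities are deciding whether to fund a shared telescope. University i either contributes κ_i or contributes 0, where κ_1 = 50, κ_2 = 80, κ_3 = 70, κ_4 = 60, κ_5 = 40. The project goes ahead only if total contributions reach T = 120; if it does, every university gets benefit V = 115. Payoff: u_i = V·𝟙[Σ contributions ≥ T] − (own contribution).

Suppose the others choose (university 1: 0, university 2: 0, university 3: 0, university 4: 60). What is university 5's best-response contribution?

0

Others' total = 60. Even contributing 40 gives 100 < 120: no benefit either way.
Best response: 0.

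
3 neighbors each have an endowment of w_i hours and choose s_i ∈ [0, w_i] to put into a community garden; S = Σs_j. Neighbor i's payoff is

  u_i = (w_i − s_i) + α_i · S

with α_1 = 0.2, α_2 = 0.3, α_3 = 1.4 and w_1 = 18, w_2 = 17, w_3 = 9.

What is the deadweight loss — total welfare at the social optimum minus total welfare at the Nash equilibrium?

∂u_i/∂s_i = α_i − 1, so neighbor i contributes w_i if α_i > 1, else 0.
α_i > 1 for i ∈ {3}; NE contributions (0, 0, 9), S = 9.
W^NE = Σw_i − S^NE + (Σα_i)·S^NE = 44 + 0.9·9 = 52.1.
Planner: ∂(Σu_j)/∂s_i = Σα_j − 1 = 0.9 > 0, so everyone contributes w_i; S^SO = 44, W^SO = 44 + 0.9·44 = 83.6.
Deadweight loss = 31.5.

31.5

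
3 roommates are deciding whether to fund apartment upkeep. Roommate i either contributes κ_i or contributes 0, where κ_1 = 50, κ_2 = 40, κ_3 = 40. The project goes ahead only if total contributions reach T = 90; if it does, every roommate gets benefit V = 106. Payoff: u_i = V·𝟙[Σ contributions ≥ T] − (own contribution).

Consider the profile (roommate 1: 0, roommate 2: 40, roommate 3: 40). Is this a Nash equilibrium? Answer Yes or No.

Total = 80 < 90: not provided.
Roommate 1 (pledges 0, payoff 0): pledging 50 → total 130, payoff 56. Profitable deviation.

No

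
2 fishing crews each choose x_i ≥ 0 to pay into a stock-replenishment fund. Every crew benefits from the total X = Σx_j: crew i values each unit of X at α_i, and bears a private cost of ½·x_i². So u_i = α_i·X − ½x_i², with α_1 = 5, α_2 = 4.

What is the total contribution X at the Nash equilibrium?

9

Crew i's FOC: ∂u_i/∂x_i = α_i − x_i = 0, so x_i* = α_i.
NE contributions = (5, 4); X = 9.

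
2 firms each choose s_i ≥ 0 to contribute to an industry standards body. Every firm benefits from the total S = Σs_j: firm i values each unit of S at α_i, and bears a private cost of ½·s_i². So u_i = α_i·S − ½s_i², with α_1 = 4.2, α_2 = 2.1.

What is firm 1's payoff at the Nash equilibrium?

17.64

Firm i's FOC: ∂u_i/∂s_i = α_i − s_i = 0, so s_i* = α_i.
NE contributions = (4.2, 2.1); S = 6.3.
u_1 = α_1·S − ½·(s_1)² = 4.2·6.3 − ½·4.2² = 17.64.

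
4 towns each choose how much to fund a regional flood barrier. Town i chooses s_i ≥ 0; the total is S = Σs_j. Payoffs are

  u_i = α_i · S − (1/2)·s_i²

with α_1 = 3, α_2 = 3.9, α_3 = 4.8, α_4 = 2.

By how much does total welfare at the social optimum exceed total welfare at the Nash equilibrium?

213.315

Town i's FOC: ∂u_i/∂s_i = α_i − s_i = 0, so s_i* = α_i.
NE contributions = (3, 3.9, 4.8, 2); S = 13.7.
W^NE = (Σα)·S − ½Σα_i² = 13.7² − ½·51.25 = 162.065.
Planner sets s_i = Σα_j = 13.7 for every i, so S^SO = 4·13.7 = 54.8.
W^SO = (Σα)·S^SO − ½·4·(Σα)² = (4/2)·13.7² = 375.38.
Deadweight loss = W^SO − W^NE = 213.315.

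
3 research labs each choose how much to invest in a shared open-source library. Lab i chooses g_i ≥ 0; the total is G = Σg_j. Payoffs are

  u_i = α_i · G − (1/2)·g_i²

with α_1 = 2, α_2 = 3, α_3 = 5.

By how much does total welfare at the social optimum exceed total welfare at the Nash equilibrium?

69

Lab i's FOC: ∂u_i/∂g_i = α_i − g_i = 0, so g_i* = α_i.
NE contributions = (2, 3, 5); G = 10.
W^NE = (Σα)·G − ½Σα_i² = 10² − ½·38 = 81.
Planner sets g_i = Σα_j = 10 for every i, so G^SO = 3·10 = 30.
W^SO = (Σα)·G^SO − ½·3·(Σα)² = (3/2)·10² = 150.
Deadweight loss = W^SO − W^NE = 69.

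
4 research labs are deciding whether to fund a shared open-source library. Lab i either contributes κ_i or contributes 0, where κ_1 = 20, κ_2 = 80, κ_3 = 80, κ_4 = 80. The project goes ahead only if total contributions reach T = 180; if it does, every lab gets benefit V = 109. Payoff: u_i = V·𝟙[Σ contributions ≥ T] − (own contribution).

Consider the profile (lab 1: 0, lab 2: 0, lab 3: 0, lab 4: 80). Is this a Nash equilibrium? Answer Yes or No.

No

Total = 80 < 180: not provided.
Lab 1 (pledges 0, payoff 0): pledging 20 → total 100, payoff -20. No gain.
Lab 2 (pledges 0, payoff 0): pledging 80 → total 160, payoff -80. No gain.
Lab 3 (pledges 0, payoff 0): pledging 80 → total 160, payoff -80. No gain.
Lab 4 (pledges 80, payoff -80): dropping to 0 → total 0, payoff 0. Profitable deviation.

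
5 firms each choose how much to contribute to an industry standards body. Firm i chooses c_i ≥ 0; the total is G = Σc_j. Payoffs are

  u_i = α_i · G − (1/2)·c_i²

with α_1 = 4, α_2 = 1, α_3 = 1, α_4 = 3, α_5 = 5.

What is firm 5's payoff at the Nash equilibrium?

57.5

Firm i's FOC: ∂u_i/∂c_i = α_i − c_i = 0, so c_i* = α_i.
NE contributions = (4, 1, 1, 3, 5); G = 14.
u_5 = α_5·G − ½·(c_5)² = 5·14 − ½·5² = 57.5.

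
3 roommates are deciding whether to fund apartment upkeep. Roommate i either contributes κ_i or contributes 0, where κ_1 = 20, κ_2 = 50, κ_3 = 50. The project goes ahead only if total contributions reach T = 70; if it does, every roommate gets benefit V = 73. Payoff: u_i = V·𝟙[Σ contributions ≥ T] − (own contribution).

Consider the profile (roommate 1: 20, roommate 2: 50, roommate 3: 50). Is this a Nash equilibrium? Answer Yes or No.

No

Total = 120 ≥ 70: provided.
Roommate 1 (pledges 20, payoff 53): dropping to 0 → total 100, payoff 73. Profitable deviation.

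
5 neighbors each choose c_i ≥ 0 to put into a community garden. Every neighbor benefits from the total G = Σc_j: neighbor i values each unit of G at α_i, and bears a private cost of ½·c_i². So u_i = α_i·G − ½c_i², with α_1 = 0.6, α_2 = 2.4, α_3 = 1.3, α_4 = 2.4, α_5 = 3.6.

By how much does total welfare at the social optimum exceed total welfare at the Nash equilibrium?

Neighbor i's FOC: ∂u_i/∂c_i = α_i − c_i = 0, so c_i* = α_i.
NE contributions = (0.6, 2.4, 1.3, 2.4, 3.6); G = 10.3.
W^NE = (Σα)·G − ½Σα_i² = 10.3² − ½·26.53 = 92.825.
Planner sets c_i = Σα_j = 10.3 for every i, so G^SO = 5·10.3 = 51.5.
W^SO = (Σα)·G^SO − ½·5·(Σα)² = (5/2)·10.3² = 265.225.
Deadweight loss = W^SO − W^NE = 172.4.

172.4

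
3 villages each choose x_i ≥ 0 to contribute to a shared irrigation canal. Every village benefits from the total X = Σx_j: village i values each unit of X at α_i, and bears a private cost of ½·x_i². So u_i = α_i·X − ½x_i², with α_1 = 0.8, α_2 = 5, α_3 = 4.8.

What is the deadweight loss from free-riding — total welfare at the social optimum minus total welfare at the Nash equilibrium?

Village i's FOC: ∂u_i/∂x_i = α_i − x_i = 0, so x_i* = α_i.
NE contributions = (0.8, 5, 4.8); X = 10.6.
W^NE = (Σα)·X − ½Σα_i² = 10.6² − ½·48.68 = 88.02.
Planner sets x_i = Σα_j = 10.6 for every i, so X^SO = 3·10.6 = 31.8.
W^SO = (Σα)·X^SO − ½·3·(Σα)² = (3/2)·10.6² = 168.54.
Deadweight loss = W^SO − W^NE = 80.52.

80.52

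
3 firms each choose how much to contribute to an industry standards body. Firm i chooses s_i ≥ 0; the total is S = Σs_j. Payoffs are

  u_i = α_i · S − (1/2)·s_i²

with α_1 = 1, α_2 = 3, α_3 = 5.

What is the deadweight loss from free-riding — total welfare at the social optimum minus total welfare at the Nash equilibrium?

Firm i's FOC: ∂u_i/∂s_i = α_i − s_i = 0, so s_i* = α_i.
NE contributions = (1, 3, 5); S = 9.
W^NE = (Σα)·S − ½Σα_i² = 9² − ½·35 = 63.5.
Planner sets s_i = Σα_j = 9 for every i, so S^SO = 3·9 = 27.
W^SO = (Σα)·S^SO − ½·3·(Σα)² = (3/2)·9² = 121.5.
Deadweight loss = W^SO − W^NE = 58.

58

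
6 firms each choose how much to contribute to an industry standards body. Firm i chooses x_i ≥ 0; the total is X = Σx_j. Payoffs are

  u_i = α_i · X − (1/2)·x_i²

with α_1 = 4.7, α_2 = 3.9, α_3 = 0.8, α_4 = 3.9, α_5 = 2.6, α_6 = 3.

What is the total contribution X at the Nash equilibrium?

18.9

Firm i's FOC: ∂u_i/∂x_i = α_i − x_i = 0, so x_i* = α_i.
NE contributions = (4.7, 3.9, 0.8, 3.9, 2.6, 3); X = 18.9.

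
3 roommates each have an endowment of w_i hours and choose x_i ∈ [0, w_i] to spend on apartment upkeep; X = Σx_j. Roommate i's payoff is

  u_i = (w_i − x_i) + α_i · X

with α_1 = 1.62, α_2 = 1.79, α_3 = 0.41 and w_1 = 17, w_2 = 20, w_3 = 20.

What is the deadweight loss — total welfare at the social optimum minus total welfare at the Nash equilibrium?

56.4

∂u_i/∂x_i = α_i − 1, so roommate i contributes w_i if α_i > 1, else 0.
α_i > 1 for i ∈ {1, 2}; NE contributions (17, 20, 0), X = 37.
W^NE = Σw_i − X^NE + (Σα_i)·X^NE = 57 + 2.82·37 = 161.34.
Planner: ∂(Σu_j)/∂x_i = Σα_j − 1 = 2.82 > 0, so everyone contributes w_i; X^SO = 57, W^SO = 57 + 2.82·57 = 217.74.
Deadweight loss = 56.4.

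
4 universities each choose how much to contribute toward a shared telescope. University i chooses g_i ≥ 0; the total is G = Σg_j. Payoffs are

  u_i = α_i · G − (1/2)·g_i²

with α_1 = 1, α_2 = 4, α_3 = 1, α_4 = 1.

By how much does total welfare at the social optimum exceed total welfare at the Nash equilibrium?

58.5

University i's FOC: ∂u_i/∂g_i = α_i − g_i = 0, so g_i* = α_i.
NE contributions = (1, 4, 1, 1); G = 7.
W^NE = (Σα)·G − ½Σα_i² = 7² − ½·19 = 39.5.
Planner sets g_i = Σα_j = 7 for every i, so G^SO = 4·7 = 28.
W^SO = (Σα)·G^SO − ½·4·(Σα)² = (4/2)·7² = 98.
Deadweight loss = W^SO − W^NE = 58.5.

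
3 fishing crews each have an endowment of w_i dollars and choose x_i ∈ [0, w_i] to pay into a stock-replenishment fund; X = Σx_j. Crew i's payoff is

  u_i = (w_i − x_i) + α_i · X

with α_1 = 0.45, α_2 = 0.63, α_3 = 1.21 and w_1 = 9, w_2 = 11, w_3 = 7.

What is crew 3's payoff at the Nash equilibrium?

∂u_i/∂x_i = α_i − 1, so crew i contributes w_i if α_i > 1, else 0.
α_i > 1 for i ∈ {3}; NE contributions (0, 0, 7), X = 7.
u_3 = (7 − 7) + 1.21·7 = 8.47.

8.47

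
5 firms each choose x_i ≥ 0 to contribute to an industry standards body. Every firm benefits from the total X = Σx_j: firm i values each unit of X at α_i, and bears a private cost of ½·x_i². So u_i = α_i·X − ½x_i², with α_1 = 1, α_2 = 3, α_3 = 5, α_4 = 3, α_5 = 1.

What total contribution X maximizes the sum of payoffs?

Planner FOC: ∂(Σu_j)/∂x_i = (Σα_j) − x_i = 0, so x_i^SO = Σα_j = 13 for every i; X^SO = 65.

65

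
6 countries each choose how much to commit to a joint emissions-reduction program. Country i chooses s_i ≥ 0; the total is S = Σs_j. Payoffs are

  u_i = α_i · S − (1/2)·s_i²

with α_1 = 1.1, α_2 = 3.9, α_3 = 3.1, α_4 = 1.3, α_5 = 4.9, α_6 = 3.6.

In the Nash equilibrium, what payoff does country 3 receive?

Country i's FOC: ∂u_i/∂s_i = α_i − s_i = 0, so s_i* = α_i.
NE contributions = (1.1, 3.9, 3.1, 1.3, 4.9, 3.6); S = 17.9.
u_3 = α_3·S − ½·(s_3)² = 3.1·17.9 − ½·3.1² = 50.685.

50.685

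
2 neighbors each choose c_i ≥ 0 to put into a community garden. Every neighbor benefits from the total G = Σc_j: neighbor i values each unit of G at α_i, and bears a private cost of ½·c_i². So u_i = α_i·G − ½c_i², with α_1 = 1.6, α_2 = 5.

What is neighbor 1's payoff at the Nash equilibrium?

9.28

Neighbor i's FOC: ∂u_i/∂c_i = α_i − c_i = 0, so c_i* = α_i.
NE contributions = (1.6, 5); G = 6.6.
u_1 = α_1·G − ½·(c_1)² = 1.6·6.6 − ½·1.6² = 9.28.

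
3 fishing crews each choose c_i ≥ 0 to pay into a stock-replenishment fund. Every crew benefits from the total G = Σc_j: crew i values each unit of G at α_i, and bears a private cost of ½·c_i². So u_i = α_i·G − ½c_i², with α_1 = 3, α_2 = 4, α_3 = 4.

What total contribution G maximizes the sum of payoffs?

33

Planner FOC: ∂(Σu_j)/∂c_i = (Σα_j) − c_i = 0, so c_i^SO = Σα_j = 11 for every i; G^SO = 33.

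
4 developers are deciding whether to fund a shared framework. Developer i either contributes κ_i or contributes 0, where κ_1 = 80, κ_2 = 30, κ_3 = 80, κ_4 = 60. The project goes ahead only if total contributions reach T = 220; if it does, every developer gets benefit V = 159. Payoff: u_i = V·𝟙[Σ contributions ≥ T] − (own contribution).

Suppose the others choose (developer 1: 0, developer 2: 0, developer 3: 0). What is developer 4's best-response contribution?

Others' total = 0. Even contributing 60 gives 60 < 220: no benefit either way.
Best response: 0.

0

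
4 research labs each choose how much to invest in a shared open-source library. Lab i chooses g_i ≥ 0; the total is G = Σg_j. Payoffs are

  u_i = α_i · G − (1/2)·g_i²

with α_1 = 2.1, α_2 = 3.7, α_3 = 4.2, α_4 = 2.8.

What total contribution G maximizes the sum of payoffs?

51.2

Planner FOC: ∂(Σu_j)/∂g_i = (Σα_j) − g_i = 0, so g_i^SO = Σα_j = 12.8 for every i; G^SO = 51.2.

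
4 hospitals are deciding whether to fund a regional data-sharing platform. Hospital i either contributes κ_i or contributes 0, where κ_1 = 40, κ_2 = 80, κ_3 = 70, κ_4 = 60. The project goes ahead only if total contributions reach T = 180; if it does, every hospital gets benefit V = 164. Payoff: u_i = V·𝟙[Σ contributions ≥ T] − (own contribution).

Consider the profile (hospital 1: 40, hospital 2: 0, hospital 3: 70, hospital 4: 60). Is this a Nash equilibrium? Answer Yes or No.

No

Total = 170 < 180: not provided.
Hospital 1 (pledges 40, payoff -40): dropping to 0 → total 130, payoff 0. Profitable deviation.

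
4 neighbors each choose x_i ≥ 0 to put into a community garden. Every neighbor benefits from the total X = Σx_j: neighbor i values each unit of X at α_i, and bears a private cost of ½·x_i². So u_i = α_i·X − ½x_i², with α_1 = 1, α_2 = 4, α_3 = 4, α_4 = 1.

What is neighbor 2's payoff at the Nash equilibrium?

32

Neighbor i's FOC: ∂u_i/∂x_i = α_i − x_i = 0, so x_i* = α_i.
NE contributions = (1, 4, 4, 1); X = 10.
u_2 = α_2·X − ½·(x_2)² = 4·10 − ½·4² = 32.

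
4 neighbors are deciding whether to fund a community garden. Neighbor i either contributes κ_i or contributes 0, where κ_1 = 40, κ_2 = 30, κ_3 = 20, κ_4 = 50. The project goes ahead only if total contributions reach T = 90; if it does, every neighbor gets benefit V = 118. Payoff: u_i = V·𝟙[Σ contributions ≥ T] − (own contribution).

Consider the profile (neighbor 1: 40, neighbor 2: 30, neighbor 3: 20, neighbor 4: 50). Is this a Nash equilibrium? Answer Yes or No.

Total = 140 ≥ 90: provided.
Neighbor 1 (pledges 40, payoff 78): dropping to 0 → total 100, payoff 118. Profitable deviation.

No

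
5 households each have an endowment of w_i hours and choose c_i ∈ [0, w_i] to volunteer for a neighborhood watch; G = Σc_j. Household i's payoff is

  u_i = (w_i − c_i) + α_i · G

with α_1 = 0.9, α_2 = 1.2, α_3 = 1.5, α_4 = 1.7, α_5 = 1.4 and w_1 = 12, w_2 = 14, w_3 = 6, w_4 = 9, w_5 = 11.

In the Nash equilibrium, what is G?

∂u_i/∂c_i = α_i − 1, so household i contributes w_i if α_i > 1, else 0.
α_i > 1 for i ∈ {2, 3, 4, 5}; NE contributions (0, 14, 6, 9, 11), G = 40.

40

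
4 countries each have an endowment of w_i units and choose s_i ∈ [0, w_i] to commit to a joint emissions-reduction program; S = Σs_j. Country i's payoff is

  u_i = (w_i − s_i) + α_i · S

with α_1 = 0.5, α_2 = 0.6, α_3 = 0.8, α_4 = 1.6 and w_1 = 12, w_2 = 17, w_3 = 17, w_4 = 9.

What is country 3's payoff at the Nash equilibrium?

∂u_i/∂s_i = α_i − 1, so country i contributes w_i if α_i > 1, else 0.
α_i > 1 for i ∈ {4}; NE contributions (0, 0, 0, 9), S = 9.
u_3 = (17 − 0) + 0.8·9 = 24.2.

24.2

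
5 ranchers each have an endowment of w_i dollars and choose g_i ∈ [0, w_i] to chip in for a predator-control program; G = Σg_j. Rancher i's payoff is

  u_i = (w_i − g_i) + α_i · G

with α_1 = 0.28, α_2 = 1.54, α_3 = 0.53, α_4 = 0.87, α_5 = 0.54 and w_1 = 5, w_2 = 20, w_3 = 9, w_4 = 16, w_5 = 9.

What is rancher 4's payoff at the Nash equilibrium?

∂u_i/∂g_i = α_i − 1, so rancher i contributes w_i if α_i > 1, else 0.
α_i > 1 for i ∈ {2}; NE contributions (0, 20, 0, 0, 0), G = 20.
u_4 = (16 − 0) + 0.87·20 = 33.4.

33.4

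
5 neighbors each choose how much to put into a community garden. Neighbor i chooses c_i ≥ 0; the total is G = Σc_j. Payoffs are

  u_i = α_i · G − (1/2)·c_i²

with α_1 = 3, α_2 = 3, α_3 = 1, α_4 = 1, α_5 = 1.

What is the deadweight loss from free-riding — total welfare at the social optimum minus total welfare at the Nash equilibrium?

132

Neighbor i's FOC: ∂u_i/∂c_i = α_i − c_i = 0, so c_i* = α_i.
NE contributions = (3, 3, 1, 1, 1); G = 9.
W^NE = (Σα)·G − ½Σα_i² = 9² − ½·21 = 70.5.
Planner sets c_i = Σα_j = 9 for every i, so G^SO = 5·9 = 45.
W^SO = (Σα)·G^SO − ½·5·(Σα)² = (5/2)·9² = 202.5.
Deadweight loss = W^SO − W^NE = 132.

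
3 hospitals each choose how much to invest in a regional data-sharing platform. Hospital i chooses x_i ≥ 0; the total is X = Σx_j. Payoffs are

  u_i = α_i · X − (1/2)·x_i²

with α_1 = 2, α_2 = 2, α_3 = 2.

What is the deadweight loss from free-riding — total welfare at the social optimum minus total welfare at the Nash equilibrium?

24

Hospital i's FOC: ∂u_i/∂x_i = α_i − x_i = 0, so x_i* = α_i.
NE contributions = (2, 2, 2); X = 6.
W^NE = (Σα)·X − ½Σα_i² = 6² − ½·12 = 30.
Planner sets x_i = Σα_j = 6 for every i, so X^SO = 3·6 = 18.
W^SO = (Σα)·X^SO − ½·3·(Σα)² = (3/2)·6² = 54.
Deadweight loss = W^SO − W^NE = 24.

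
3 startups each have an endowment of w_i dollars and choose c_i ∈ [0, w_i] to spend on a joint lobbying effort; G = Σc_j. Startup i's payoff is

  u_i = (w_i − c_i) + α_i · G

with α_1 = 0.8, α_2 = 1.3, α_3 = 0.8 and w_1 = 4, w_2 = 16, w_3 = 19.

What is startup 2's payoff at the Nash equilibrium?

20.8

∂u_i/∂c_i = α_i − 1, so startup i contributes w_i if α_i > 1, else 0.
α_i > 1 for i ∈ {2}; NE contributions (0, 16, 0), G = 16.
u_2 = (16 − 16) + 1.3·16 = 20.8.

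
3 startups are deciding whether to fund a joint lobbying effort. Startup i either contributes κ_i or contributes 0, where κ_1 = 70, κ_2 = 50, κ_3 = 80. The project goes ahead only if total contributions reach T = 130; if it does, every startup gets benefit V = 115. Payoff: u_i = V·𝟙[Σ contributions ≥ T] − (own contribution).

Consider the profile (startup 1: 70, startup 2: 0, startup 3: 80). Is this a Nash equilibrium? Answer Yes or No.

Total = 150 ≥ 130: provided.
Startup 1 (pledges 70, payoff 45): dropping to 0 → total 80, payoff 0. No gain.
Startup 2 (pledges 0, payoff 115): pledging 50 → total 200, payoff 65. No gain.
Startup 3 (pledges 80, payoff 35): dropping to 0 → total 70, payoff 0. No gain.

Yes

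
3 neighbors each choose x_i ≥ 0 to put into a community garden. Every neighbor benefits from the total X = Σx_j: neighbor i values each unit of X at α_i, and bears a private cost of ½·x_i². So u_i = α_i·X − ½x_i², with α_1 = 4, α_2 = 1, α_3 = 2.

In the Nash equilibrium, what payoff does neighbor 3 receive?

12

Neighbor i's FOC: ∂u_i/∂x_i = α_i − x_i = 0, so x_i* = α_i.
NE contributions = (4, 1, 2); X = 7.
u_3 = α_3·X − ½·(x_3)² = 2·7 − ½·2² = 12.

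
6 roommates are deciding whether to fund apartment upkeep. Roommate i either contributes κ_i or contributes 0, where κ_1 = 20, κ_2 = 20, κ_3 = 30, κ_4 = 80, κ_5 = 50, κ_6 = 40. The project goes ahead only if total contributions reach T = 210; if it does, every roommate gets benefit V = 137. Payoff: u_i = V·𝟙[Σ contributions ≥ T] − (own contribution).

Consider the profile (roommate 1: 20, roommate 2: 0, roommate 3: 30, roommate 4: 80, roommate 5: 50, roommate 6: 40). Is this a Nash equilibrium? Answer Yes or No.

Yes

Total = 220 ≥ 210: provided.
Roommate 1 (pledges 20, payoff 117): dropping to 0 → total 200, payoff 0. No gain.
Roommate 2 (pledges 0, payoff 137): pledging 20 → total 240, payoff 117. No gain.
Roommate 3 (pledges 30, payoff 107): dropping to 0 → total 190, payoff 0. No gain.
Roommate 4 (pledges 80, payoff 57): dropping to 0 → total 140, payoff 0. No gain.
Roommate 5 (pledges 50, payoff 87): dropping to 0 → total 170, payoff 0. No gain.
Roommate 6 (pledges 40, payoff 97): dropping to 0 → total 180, payoff 0. No gain.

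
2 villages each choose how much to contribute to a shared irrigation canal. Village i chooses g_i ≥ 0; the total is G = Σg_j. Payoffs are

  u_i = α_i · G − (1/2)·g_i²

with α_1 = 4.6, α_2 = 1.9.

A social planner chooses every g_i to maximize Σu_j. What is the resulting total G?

13

Planner FOC: ∂(Σu_j)/∂g_i = (Σα_j) − g_i = 0, so g_i^SO = Σα_j = 6.5 for every i; G^SO = 13.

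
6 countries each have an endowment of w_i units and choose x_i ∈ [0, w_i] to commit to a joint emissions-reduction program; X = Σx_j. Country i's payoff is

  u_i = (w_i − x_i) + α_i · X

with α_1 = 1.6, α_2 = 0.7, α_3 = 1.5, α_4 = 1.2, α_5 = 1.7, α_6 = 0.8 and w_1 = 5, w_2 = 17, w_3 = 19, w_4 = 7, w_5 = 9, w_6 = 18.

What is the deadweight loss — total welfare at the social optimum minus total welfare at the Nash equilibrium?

∂u_i/∂x_i = α_i − 1, so country i contributes w_i if α_i > 1, else 0.
α_i > 1 for i ∈ {1, 3, 4, 5}; NE contributions (5, 0, 19, 7, 9, 0), X = 40.
W^NE = Σw_i − X^NE + (Σα_i)·X^NE = 75 + 6.5·40 = 335.
Planner: ∂(Σu_j)/∂x_i = Σα_j − 1 = 6.5 > 0, so everyone contributes w_i; X^SO = 75, W^SO = 75 + 6.5·75 = 562.5.
Deadweight loss = 227.5.

227.5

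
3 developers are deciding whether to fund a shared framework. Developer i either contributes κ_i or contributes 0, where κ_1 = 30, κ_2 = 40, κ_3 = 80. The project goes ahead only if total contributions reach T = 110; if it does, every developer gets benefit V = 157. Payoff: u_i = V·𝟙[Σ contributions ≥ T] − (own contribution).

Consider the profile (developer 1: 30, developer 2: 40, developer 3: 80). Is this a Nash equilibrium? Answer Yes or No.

Total = 150 ≥ 110: provided.
Developer 1 (pledges 30, payoff 127): dropping to 0 → total 120, payoff 157. Profitable deviation.

No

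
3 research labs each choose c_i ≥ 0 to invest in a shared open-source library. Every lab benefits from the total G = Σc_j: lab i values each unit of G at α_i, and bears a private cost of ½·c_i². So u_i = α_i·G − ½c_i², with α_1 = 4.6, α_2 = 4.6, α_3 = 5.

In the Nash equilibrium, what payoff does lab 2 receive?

54.74

Lab i's FOC: ∂u_i/∂c_i = α_i − c_i = 0, so c_i* = α_i.
NE contributions = (4.6, 4.6, 5); G = 14.2.
u_2 = α_2·G − ½·(c_2)² = 4.6·14.2 − ½·4.6² = 54.74.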